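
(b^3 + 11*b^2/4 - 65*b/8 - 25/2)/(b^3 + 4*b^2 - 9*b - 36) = (8*b^2 - 10*b - 25)/(8*(b^2 - 9))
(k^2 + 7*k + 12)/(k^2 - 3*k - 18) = (k + 4)/(k - 6)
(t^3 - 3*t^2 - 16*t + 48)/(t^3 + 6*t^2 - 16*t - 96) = (t - 3)/(t + 6)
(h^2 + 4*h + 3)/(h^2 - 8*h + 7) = (h^2 + 4*h + 3)/(h^2 - 8*h + 7)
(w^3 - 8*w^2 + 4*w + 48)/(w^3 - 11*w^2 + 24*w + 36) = (w^2 - 2*w - 8)/(w^2 - 5*w - 6)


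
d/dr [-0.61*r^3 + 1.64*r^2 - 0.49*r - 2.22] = -1.83*r^2 + 3.28*r - 0.49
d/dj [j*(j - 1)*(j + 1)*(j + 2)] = 4*j^3 + 6*j^2 - 2*j - 2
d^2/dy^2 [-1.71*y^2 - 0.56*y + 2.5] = -3.42000000000000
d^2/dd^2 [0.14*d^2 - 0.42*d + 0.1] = 0.280000000000000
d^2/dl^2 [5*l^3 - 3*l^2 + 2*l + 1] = 30*l - 6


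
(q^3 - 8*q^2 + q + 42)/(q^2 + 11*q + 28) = (q^3 - 8*q^2 + q + 42)/(q^2 + 11*q + 28)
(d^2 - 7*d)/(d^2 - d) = (d - 7)/(d - 1)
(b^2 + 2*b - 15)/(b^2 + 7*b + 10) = (b - 3)/(b + 2)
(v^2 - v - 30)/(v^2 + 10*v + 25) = (v - 6)/(v + 5)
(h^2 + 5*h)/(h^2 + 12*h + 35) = h/(h + 7)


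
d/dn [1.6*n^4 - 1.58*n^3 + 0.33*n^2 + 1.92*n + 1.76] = 6.4*n^3 - 4.74*n^2 + 0.66*n + 1.92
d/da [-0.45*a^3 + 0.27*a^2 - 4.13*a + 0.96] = -1.35*a^2 + 0.54*a - 4.13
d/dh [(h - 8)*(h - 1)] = 2*h - 9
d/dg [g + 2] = 1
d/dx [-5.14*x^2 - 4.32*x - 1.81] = -10.28*x - 4.32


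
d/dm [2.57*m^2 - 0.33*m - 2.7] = 5.14*m - 0.33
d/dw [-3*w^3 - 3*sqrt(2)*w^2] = 3*w*(-3*w - 2*sqrt(2))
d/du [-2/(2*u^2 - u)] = 2*(4*u - 1)/(u^2*(2*u - 1)^2)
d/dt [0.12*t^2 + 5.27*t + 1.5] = 0.24*t + 5.27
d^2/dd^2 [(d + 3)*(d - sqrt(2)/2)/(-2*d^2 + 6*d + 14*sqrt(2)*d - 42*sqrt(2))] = (-13*sqrt(2)*d^3 - 12*d^3 + 135*sqrt(2)*d^2 - 252*d + 351*sqrt(2)*d - 3276 + 237*sqrt(2))/(2*(d^6 - 21*sqrt(2)*d^5 - 9*d^5 + 189*sqrt(2)*d^4 + 321*d^4 - 2673*d^3 - 1253*sqrt(2)*d^3 + 7938*d^2 + 6741*sqrt(2)*d^2 - 18522*sqrt(2)*d - 7938*d + 18522*sqrt(2)))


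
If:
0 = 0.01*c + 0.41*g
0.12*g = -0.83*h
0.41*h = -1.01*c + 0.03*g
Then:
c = 0.00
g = 0.00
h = 0.00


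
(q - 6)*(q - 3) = q^2 - 9*q + 18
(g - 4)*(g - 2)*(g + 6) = g^3 - 28*g + 48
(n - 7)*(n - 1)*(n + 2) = n^3 - 6*n^2 - 9*n + 14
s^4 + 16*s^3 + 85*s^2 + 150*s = s*(s + 5)^2*(s + 6)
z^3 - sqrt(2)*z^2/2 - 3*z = z*(z - 3*sqrt(2)/2)*(z + sqrt(2))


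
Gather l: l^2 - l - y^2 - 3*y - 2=l^2 - l - y^2 - 3*y - 2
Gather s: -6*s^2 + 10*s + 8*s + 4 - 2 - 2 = -6*s^2 + 18*s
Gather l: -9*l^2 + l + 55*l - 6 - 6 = -9*l^2 + 56*l - 12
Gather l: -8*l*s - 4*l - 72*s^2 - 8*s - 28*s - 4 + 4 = l*(-8*s - 4) - 72*s^2 - 36*s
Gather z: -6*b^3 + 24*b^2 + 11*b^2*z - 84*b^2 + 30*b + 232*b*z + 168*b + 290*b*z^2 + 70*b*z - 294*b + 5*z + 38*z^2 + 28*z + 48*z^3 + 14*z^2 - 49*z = -6*b^3 - 60*b^2 - 96*b + 48*z^3 + z^2*(290*b + 52) + z*(11*b^2 + 302*b - 16)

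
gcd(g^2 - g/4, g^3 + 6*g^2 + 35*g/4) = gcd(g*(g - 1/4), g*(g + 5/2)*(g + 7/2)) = g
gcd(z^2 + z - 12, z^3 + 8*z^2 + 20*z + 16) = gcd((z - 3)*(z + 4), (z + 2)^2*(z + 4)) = z + 4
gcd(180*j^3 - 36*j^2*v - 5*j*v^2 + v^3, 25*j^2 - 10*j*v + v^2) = -5*j + v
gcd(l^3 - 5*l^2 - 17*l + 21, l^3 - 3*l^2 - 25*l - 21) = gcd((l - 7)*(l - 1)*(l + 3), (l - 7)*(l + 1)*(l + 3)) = l^2 - 4*l - 21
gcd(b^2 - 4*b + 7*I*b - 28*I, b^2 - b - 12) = b - 4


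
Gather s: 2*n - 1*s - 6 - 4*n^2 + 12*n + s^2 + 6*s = -4*n^2 + 14*n + s^2 + 5*s - 6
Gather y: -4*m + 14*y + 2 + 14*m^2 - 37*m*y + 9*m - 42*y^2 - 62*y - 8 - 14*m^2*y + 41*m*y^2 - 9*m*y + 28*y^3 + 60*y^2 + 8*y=14*m^2 + 5*m + 28*y^3 + y^2*(41*m + 18) + y*(-14*m^2 - 46*m - 40) - 6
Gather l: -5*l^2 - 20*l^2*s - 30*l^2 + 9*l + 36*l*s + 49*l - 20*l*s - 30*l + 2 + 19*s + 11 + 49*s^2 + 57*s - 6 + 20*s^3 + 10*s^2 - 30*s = l^2*(-20*s - 35) + l*(16*s + 28) + 20*s^3 + 59*s^2 + 46*s + 7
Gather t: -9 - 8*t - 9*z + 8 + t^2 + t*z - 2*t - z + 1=t^2 + t*(z - 10) - 10*z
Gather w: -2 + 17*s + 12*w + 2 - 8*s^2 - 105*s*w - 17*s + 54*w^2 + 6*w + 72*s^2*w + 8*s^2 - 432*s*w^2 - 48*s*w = w^2*(54 - 432*s) + w*(72*s^2 - 153*s + 18)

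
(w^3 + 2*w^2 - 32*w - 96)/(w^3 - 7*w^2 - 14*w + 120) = (w + 4)/(w - 5)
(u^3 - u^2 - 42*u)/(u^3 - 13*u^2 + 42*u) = (u + 6)/(u - 6)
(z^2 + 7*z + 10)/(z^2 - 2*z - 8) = (z + 5)/(z - 4)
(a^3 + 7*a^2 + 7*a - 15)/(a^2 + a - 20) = (a^2 + 2*a - 3)/(a - 4)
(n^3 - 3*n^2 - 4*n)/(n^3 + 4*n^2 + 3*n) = (n - 4)/(n + 3)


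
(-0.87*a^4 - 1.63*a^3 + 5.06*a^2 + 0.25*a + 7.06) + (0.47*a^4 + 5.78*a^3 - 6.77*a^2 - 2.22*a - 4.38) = -0.4*a^4 + 4.15*a^3 - 1.71*a^2 - 1.97*a + 2.68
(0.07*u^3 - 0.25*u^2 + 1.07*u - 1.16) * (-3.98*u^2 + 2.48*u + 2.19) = -0.2786*u^5 + 1.1686*u^4 - 4.7253*u^3 + 6.7229*u^2 - 0.5335*u - 2.5404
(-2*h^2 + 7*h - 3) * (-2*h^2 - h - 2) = 4*h^4 - 12*h^3 + 3*h^2 - 11*h + 6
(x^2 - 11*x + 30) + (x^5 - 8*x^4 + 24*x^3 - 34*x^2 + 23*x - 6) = x^5 - 8*x^4 + 24*x^3 - 33*x^2 + 12*x + 24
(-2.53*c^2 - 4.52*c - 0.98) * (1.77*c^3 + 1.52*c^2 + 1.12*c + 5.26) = -4.4781*c^5 - 11.846*c^4 - 11.4386*c^3 - 19.8598*c^2 - 24.8728*c - 5.1548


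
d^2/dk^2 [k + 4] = 0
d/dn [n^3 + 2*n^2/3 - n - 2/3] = 3*n^2 + 4*n/3 - 1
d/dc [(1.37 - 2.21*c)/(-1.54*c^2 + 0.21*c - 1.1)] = (-3.4034*c^2 + 4.2196*c + 2.1433)/(2.3716*c^4 - 0.6468*c^3 + 3.4321*c^2 - 0.462*c + 1.21)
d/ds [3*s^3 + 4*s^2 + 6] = s*(9*s + 8)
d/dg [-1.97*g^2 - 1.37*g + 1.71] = -3.94*g - 1.37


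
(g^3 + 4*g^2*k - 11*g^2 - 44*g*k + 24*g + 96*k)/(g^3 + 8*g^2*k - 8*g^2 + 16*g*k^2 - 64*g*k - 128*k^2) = (g - 3)/(g + 4*k)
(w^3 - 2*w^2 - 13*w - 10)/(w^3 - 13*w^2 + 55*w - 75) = (w^2 + 3*w + 2)/(w^2 - 8*w + 15)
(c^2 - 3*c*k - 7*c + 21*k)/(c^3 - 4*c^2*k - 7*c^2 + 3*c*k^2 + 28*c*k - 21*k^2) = 1/(c - k)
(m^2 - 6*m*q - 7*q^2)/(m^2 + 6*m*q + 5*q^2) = (m - 7*q)/(m + 5*q)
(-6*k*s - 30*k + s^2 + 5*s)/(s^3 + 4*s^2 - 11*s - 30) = (-6*k + s)/(s^2 - s - 6)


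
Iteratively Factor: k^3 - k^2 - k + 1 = (k + 1)*(k^2 - 2*k + 1) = (k - 1)*(k + 1)*(k - 1)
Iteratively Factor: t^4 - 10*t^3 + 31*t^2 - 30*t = (t - 2)*(t^3 - 8*t^2 + 15*t) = (t - 5)*(t - 2)*(t^2 - 3*t) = (t - 5)*(t - 3)*(t - 2)*(t)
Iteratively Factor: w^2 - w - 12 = (w - 4)*(w + 3)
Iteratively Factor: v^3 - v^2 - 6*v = (v - 3)*(v^2 + 2*v) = v*(v - 3)*(v + 2)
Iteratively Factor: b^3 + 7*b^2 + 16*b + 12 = (b + 3)*(b^2 + 4*b + 4) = (b + 2)*(b + 3)*(b + 2)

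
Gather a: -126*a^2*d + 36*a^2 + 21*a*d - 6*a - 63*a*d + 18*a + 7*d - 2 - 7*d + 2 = a^2*(36 - 126*d) + a*(12 - 42*d)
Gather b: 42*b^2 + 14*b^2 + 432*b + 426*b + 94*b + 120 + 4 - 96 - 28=56*b^2 + 952*b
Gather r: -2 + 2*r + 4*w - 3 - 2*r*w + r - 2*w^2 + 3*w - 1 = r*(3 - 2*w) - 2*w^2 + 7*w - 6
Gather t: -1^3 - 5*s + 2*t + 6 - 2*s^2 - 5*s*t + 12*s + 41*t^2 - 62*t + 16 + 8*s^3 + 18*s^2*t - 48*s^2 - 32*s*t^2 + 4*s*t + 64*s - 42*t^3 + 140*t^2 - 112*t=8*s^3 - 50*s^2 + 71*s - 42*t^3 + t^2*(181 - 32*s) + t*(18*s^2 - s - 172) + 21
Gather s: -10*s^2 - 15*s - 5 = -10*s^2 - 15*s - 5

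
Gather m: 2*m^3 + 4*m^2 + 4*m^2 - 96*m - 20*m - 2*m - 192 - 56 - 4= 2*m^3 + 8*m^2 - 118*m - 252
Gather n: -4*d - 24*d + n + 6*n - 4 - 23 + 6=-28*d + 7*n - 21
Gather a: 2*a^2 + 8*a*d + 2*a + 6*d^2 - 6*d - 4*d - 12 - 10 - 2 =2*a^2 + a*(8*d + 2) + 6*d^2 - 10*d - 24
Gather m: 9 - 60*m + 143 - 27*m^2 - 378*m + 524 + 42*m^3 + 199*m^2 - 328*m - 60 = 42*m^3 + 172*m^2 - 766*m + 616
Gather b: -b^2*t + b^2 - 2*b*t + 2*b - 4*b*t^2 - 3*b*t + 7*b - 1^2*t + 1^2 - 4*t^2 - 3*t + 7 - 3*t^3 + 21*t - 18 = b^2*(1 - t) + b*(-4*t^2 - 5*t + 9) - 3*t^3 - 4*t^2 + 17*t - 10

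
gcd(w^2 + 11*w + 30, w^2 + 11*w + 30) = w^2 + 11*w + 30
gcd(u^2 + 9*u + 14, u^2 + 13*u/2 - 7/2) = u + 7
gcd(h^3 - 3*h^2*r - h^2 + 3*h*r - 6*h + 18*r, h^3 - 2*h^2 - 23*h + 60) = h - 3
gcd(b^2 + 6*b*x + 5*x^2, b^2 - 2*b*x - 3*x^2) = b + x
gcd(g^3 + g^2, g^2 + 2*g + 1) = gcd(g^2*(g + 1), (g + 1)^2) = g + 1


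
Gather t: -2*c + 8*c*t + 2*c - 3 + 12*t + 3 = t*(8*c + 12)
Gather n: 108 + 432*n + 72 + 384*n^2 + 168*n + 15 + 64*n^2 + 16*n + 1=448*n^2 + 616*n + 196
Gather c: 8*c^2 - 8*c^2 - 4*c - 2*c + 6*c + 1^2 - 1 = 0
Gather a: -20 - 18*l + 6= -18*l - 14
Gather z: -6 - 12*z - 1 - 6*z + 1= -18*z - 6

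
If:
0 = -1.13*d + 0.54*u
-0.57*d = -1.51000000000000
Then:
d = 2.65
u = 5.54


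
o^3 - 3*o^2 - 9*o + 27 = (o - 3)^2*(o + 3)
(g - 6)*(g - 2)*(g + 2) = g^3 - 6*g^2 - 4*g + 24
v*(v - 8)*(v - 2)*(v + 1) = v^4 - 9*v^3 + 6*v^2 + 16*v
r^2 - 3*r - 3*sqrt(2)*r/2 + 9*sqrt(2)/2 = (r - 3)*(r - 3*sqrt(2)/2)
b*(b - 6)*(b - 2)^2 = b^4 - 10*b^3 + 28*b^2 - 24*b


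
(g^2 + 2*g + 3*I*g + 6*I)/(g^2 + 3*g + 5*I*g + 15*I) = (g^2 + g*(2 + 3*I) + 6*I)/(g^2 + g*(3 + 5*I) + 15*I)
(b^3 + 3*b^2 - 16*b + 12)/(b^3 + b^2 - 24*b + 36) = (b - 1)/(b - 3)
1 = 1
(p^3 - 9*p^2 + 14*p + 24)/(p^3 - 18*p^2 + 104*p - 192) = (p + 1)/(p - 8)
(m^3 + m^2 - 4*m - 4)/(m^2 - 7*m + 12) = (m^3 + m^2 - 4*m - 4)/(m^2 - 7*m + 12)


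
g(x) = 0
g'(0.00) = 0.00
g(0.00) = 0.00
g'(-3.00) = 0.00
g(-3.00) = 0.00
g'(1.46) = 0.00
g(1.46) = 0.00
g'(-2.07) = 0.00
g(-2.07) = 0.00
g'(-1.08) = 0.00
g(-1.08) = 0.00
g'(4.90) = 0.00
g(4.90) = 0.00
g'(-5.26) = 0.00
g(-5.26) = 0.00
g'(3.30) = 0.00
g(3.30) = 0.00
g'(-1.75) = 0.00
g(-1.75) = 0.00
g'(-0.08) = 0.00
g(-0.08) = 0.00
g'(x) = 0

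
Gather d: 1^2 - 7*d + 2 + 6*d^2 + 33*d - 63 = 6*d^2 + 26*d - 60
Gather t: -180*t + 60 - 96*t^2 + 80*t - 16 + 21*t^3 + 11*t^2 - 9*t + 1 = 21*t^3 - 85*t^2 - 109*t + 45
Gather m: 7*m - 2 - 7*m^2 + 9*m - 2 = -7*m^2 + 16*m - 4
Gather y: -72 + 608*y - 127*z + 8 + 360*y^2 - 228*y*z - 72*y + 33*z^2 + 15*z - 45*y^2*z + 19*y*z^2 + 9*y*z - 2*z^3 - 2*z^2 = y^2*(360 - 45*z) + y*(19*z^2 - 219*z + 536) - 2*z^3 + 31*z^2 - 112*z - 64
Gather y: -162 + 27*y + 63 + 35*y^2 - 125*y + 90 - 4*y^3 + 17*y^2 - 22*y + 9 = -4*y^3 + 52*y^2 - 120*y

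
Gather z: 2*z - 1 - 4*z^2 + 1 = -4*z^2 + 2*z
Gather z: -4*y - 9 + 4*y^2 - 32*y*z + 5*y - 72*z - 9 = 4*y^2 + y + z*(-32*y - 72) - 18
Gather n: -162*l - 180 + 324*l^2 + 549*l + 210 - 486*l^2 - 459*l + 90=-162*l^2 - 72*l + 120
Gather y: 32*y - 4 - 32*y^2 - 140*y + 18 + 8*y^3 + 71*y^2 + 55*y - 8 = 8*y^3 + 39*y^2 - 53*y + 6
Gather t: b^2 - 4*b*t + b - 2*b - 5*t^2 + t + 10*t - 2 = b^2 - b - 5*t^2 + t*(11 - 4*b) - 2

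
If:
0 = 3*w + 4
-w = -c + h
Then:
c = h - 4/3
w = -4/3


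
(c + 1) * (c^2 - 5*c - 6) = c^3 - 4*c^2 - 11*c - 6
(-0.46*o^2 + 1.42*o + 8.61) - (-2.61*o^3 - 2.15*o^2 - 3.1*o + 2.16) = 2.61*o^3 + 1.69*o^2 + 4.52*o + 6.45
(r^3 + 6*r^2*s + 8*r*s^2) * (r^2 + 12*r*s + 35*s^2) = r^5 + 18*r^4*s + 115*r^3*s^2 + 306*r^2*s^3 + 280*r*s^4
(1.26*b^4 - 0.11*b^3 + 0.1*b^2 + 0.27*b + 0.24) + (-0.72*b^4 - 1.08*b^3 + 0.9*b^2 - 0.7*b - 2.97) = 0.54*b^4 - 1.19*b^3 + 1.0*b^2 - 0.43*b - 2.73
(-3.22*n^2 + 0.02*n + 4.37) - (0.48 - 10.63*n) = -3.22*n^2 + 10.65*n + 3.89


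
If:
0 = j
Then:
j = 0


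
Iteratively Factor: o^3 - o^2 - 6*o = (o)*(o^2 - o - 6) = o*(o + 2)*(o - 3)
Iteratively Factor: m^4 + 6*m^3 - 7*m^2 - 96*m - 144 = (m + 3)*(m^3 + 3*m^2 - 16*m - 48) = (m + 3)^2*(m^2 - 16) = (m + 3)^2*(m + 4)*(m - 4)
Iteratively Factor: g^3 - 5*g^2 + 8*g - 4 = (g - 2)*(g^2 - 3*g + 2) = (g - 2)*(g - 1)*(g - 2)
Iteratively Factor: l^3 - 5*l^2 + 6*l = (l - 2)*(l^2 - 3*l) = (l - 3)*(l - 2)*(l)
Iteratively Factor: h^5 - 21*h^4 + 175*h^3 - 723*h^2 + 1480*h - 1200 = (h - 5)*(h^4 - 16*h^3 + 95*h^2 - 248*h + 240) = (h - 5)*(h - 4)*(h^3 - 12*h^2 + 47*h - 60) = (h - 5)*(h - 4)^2*(h^2 - 8*h + 15) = (h - 5)^2*(h - 4)^2*(h - 3)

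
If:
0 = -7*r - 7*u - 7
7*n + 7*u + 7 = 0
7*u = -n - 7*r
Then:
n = 7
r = 7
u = -8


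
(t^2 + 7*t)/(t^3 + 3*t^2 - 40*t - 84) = t/(t^2 - 4*t - 12)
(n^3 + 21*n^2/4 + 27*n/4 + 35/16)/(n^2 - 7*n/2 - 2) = (8*n^2 + 38*n + 35)/(8*(n - 4))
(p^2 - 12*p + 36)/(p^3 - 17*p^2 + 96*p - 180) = 1/(p - 5)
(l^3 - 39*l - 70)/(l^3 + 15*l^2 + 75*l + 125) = (l^2 - 5*l - 14)/(l^2 + 10*l + 25)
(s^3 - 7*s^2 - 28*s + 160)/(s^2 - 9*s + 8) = (s^2 + s - 20)/(s - 1)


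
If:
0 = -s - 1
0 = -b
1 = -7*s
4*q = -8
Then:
No Solution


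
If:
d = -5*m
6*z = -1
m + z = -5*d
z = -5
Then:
No Solution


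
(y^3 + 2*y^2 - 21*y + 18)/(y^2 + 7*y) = (y^3 + 2*y^2 - 21*y + 18)/(y*(y + 7))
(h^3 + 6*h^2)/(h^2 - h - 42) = h^2/(h - 7)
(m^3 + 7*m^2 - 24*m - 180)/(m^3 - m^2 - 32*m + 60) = (m + 6)/(m - 2)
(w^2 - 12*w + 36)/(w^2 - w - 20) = (-w^2 + 12*w - 36)/(-w^2 + w + 20)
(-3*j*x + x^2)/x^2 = (-3*j + x)/x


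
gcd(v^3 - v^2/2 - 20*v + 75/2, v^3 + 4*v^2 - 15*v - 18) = v - 3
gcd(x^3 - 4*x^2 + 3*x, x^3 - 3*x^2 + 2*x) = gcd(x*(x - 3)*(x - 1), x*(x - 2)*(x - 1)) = x^2 - x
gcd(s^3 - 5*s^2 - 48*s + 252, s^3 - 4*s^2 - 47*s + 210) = s^2 + s - 42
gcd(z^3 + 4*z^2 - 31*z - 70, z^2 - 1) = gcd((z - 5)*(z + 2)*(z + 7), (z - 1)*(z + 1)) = 1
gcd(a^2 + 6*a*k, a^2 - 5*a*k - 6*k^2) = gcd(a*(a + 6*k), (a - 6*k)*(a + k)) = 1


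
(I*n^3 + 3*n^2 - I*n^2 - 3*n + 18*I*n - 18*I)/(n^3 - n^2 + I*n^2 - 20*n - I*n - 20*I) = (I*n^3 + n^2*(3 - I) + n*(-3 + 18*I) - 18*I)/(n^3 + n^2*(-1 + I) + n*(-20 - I) - 20*I)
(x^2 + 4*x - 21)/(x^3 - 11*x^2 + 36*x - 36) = (x + 7)/(x^2 - 8*x + 12)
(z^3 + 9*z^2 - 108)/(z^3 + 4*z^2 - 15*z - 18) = (z + 6)/(z + 1)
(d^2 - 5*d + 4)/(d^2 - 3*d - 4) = (d - 1)/(d + 1)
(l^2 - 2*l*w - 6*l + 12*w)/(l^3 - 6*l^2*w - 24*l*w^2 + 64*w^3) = (6 - l)/(-l^2 + 4*l*w + 32*w^2)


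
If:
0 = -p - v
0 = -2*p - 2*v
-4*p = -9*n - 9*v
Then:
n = -13*v/9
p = -v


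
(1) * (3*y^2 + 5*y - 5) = 3*y^2 + 5*y - 5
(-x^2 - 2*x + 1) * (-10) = 10*x^2 + 20*x - 10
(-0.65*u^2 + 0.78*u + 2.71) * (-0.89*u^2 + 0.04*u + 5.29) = 0.5785*u^4 - 0.7202*u^3 - 5.8192*u^2 + 4.2346*u + 14.3359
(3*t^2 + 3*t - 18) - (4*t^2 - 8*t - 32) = -t^2 + 11*t + 14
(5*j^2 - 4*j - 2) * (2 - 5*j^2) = -25*j^4 + 20*j^3 + 20*j^2 - 8*j - 4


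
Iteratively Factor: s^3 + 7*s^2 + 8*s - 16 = (s - 1)*(s^2 + 8*s + 16) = (s - 1)*(s + 4)*(s + 4)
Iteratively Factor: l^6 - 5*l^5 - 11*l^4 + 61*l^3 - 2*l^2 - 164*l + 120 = (l - 5)*(l^5 - 11*l^3 + 6*l^2 + 28*l - 24) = (l - 5)*(l + 2)*(l^4 - 2*l^3 - 7*l^2 + 20*l - 12) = (l - 5)*(l - 2)*(l + 2)*(l^3 - 7*l + 6) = (l - 5)*(l - 2)*(l + 2)*(l + 3)*(l^2 - 3*l + 2) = (l - 5)*(l - 2)^2*(l + 2)*(l + 3)*(l - 1)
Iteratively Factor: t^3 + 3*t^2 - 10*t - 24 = (t + 2)*(t^2 + t - 12) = (t + 2)*(t + 4)*(t - 3)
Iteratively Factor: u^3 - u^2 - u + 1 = (u - 1)*(u^2 - 1) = (u - 1)^2*(u + 1)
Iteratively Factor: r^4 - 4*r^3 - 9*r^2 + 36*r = (r)*(r^3 - 4*r^2 - 9*r + 36) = r*(r + 3)*(r^2 - 7*r + 12) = r*(r - 3)*(r + 3)*(r - 4)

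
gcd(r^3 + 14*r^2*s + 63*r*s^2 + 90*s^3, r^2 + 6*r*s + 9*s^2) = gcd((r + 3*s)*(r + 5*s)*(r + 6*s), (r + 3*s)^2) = r + 3*s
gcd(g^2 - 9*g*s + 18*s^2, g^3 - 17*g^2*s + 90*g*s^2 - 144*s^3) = g^2 - 9*g*s + 18*s^2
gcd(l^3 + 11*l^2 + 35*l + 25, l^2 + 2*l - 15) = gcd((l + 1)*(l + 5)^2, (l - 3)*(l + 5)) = l + 5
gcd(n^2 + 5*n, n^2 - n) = n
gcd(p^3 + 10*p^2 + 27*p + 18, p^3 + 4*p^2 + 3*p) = p^2 + 4*p + 3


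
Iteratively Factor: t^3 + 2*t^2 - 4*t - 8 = (t + 2)*(t^2 - 4) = (t - 2)*(t + 2)*(t + 2)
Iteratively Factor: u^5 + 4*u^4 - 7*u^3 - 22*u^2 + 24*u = (u + 3)*(u^4 + u^3 - 10*u^2 + 8*u) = u*(u + 3)*(u^3 + u^2 - 10*u + 8) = u*(u - 2)*(u + 3)*(u^2 + 3*u - 4) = u*(u - 2)*(u + 3)*(u + 4)*(u - 1)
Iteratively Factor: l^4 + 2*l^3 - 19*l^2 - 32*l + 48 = (l - 4)*(l^3 + 6*l^2 + 5*l - 12) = (l - 4)*(l + 4)*(l^2 + 2*l - 3) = (l - 4)*(l - 1)*(l + 4)*(l + 3)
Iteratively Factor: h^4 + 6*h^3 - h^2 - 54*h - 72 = (h + 2)*(h^3 + 4*h^2 - 9*h - 36) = (h - 3)*(h + 2)*(h^2 + 7*h + 12) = (h - 3)*(h + 2)*(h + 3)*(h + 4)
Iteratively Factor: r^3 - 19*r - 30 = (r + 3)*(r^2 - 3*r - 10) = (r + 2)*(r + 3)*(r - 5)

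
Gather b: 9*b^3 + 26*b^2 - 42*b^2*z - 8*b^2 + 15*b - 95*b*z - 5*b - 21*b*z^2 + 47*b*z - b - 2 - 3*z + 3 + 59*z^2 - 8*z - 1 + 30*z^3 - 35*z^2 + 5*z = 9*b^3 + b^2*(18 - 42*z) + b*(-21*z^2 - 48*z + 9) + 30*z^3 + 24*z^2 - 6*z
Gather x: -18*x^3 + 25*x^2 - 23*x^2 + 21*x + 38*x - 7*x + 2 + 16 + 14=-18*x^3 + 2*x^2 + 52*x + 32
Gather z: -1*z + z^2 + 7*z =z^2 + 6*z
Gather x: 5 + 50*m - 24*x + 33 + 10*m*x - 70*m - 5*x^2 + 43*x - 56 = -20*m - 5*x^2 + x*(10*m + 19) - 18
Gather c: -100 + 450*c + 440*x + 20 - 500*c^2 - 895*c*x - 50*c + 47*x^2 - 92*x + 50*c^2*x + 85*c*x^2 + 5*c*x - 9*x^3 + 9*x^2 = c^2*(50*x - 500) + c*(85*x^2 - 890*x + 400) - 9*x^3 + 56*x^2 + 348*x - 80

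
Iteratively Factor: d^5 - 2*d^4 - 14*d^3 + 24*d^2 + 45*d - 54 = (d - 3)*(d^4 + d^3 - 11*d^2 - 9*d + 18) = (d - 3)*(d + 2)*(d^3 - d^2 - 9*d + 9) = (d - 3)*(d + 2)*(d + 3)*(d^2 - 4*d + 3) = (d - 3)^2*(d + 2)*(d + 3)*(d - 1)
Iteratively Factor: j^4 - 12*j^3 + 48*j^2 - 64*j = (j)*(j^3 - 12*j^2 + 48*j - 64) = j*(j - 4)*(j^2 - 8*j + 16) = j*(j - 4)^2*(j - 4)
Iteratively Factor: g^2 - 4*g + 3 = (g - 1)*(g - 3)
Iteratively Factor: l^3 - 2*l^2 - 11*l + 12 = (l + 3)*(l^2 - 5*l + 4) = (l - 1)*(l + 3)*(l - 4)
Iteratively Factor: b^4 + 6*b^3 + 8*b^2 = (b)*(b^3 + 6*b^2 + 8*b) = b*(b + 2)*(b^2 + 4*b) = b^2*(b + 2)*(b + 4)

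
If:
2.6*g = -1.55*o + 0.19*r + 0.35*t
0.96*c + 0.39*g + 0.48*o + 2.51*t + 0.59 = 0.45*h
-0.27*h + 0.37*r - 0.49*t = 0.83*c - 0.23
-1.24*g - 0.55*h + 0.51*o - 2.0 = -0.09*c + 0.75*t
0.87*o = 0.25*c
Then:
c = -3.59628639314822*t - 2.08495735274772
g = 0.0917054445335623*t - 0.242606413865156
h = -3.11713181457202*t - 3.98612418791588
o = -1.03341563021501*t - 0.599125676076931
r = -9.01768458445262*t - 8.20748144194026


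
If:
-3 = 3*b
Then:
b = -1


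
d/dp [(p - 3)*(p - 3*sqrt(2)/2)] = 2*p - 3 - 3*sqrt(2)/2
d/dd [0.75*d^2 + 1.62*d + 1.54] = 1.5*d + 1.62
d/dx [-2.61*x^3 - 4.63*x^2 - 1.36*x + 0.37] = -7.83*x^2 - 9.26*x - 1.36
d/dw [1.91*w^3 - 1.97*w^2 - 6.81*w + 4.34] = 5.73*w^2 - 3.94*w - 6.81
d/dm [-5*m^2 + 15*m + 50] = 15 - 10*m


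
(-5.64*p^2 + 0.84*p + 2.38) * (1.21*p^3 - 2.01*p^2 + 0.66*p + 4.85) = -6.8244*p^5 + 12.3528*p^4 - 2.531*p^3 - 31.5834*p^2 + 5.6448*p + 11.543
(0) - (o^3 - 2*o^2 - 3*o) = -o^3 + 2*o^2 + 3*o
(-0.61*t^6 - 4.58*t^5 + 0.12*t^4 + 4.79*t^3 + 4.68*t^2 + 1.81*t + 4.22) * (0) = 0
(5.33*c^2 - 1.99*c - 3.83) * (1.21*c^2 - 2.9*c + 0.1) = 6.4493*c^4 - 17.8649*c^3 + 1.6697*c^2 + 10.908*c - 0.383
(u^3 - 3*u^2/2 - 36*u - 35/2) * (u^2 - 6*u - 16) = u^5 - 15*u^4/2 - 43*u^3 + 445*u^2/2 + 681*u + 280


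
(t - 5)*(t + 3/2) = t^2 - 7*t/2 - 15/2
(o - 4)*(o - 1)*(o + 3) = o^3 - 2*o^2 - 11*o + 12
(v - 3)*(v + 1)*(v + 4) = v^3 + 2*v^2 - 11*v - 12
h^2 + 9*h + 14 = (h + 2)*(h + 7)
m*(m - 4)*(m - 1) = m^3 - 5*m^2 + 4*m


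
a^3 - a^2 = a^2*(a - 1)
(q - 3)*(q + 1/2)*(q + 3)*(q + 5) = q^4 + 11*q^3/2 - 13*q^2/2 - 99*q/2 - 45/2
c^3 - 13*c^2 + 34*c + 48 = (c - 8)*(c - 6)*(c + 1)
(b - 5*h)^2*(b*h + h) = b^3*h - 10*b^2*h^2 + b^2*h + 25*b*h^3 - 10*b*h^2 + 25*h^3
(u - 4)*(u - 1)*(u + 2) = u^3 - 3*u^2 - 6*u + 8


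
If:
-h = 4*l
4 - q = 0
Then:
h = -4*l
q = 4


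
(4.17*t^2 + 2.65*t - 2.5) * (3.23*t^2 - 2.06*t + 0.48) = 13.4691*t^4 - 0.0306999999999995*t^3 - 11.5324*t^2 + 6.422*t - 1.2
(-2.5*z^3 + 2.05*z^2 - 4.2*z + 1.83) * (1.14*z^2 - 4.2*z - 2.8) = -2.85*z^5 + 12.837*z^4 - 6.398*z^3 + 13.9862*z^2 + 4.074*z - 5.124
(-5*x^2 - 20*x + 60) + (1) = -5*x^2 - 20*x + 61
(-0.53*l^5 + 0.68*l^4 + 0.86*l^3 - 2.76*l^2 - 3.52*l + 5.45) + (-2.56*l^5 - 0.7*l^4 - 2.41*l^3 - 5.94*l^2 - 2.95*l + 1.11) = -3.09*l^5 - 0.0199999999999999*l^4 - 1.55*l^3 - 8.7*l^2 - 6.47*l + 6.56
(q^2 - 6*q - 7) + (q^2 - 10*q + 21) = 2*q^2 - 16*q + 14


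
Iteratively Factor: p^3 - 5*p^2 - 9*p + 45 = (p + 3)*(p^2 - 8*p + 15) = (p - 3)*(p + 3)*(p - 5)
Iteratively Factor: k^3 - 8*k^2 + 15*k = (k)*(k^2 - 8*k + 15) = k*(k - 5)*(k - 3)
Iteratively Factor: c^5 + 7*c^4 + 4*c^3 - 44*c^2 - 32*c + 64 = (c + 4)*(c^4 + 3*c^3 - 8*c^2 - 12*c + 16) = (c + 2)*(c + 4)*(c^3 + c^2 - 10*c + 8) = (c - 2)*(c + 2)*(c + 4)*(c^2 + 3*c - 4) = (c - 2)*(c - 1)*(c + 2)*(c + 4)*(c + 4)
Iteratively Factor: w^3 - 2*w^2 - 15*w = (w - 5)*(w^2 + 3*w) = w*(w - 5)*(w + 3)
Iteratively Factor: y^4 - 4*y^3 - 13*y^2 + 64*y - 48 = (y - 1)*(y^3 - 3*y^2 - 16*y + 48) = (y - 1)*(y + 4)*(y^2 - 7*y + 12) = (y - 4)*(y - 1)*(y + 4)*(y - 3)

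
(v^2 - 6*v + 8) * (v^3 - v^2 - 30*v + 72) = v^5 - 7*v^4 - 16*v^3 + 244*v^2 - 672*v + 576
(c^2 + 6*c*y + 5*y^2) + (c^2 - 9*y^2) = 2*c^2 + 6*c*y - 4*y^2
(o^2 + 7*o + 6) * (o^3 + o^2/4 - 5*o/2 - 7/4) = o^5 + 29*o^4/4 + 21*o^3/4 - 71*o^2/4 - 109*o/4 - 21/2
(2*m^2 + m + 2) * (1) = 2*m^2 + m + 2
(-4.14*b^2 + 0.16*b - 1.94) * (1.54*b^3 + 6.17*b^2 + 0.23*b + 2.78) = -6.3756*b^5 - 25.2974*b^4 - 2.9526*b^3 - 23.4422*b^2 - 0.00140000000000001*b - 5.3932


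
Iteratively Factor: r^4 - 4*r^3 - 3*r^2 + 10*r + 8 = (r + 1)*(r^3 - 5*r^2 + 2*r + 8) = (r - 4)*(r + 1)*(r^2 - r - 2) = (r - 4)*(r - 2)*(r + 1)*(r + 1)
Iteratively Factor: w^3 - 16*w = (w + 4)*(w^2 - 4*w) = w*(w + 4)*(w - 4)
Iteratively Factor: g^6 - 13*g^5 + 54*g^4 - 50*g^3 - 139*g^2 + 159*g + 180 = (g - 4)*(g^5 - 9*g^4 + 18*g^3 + 22*g^2 - 51*g - 45) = (g - 4)*(g - 3)*(g^4 - 6*g^3 + 22*g + 15) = (g - 4)*(g - 3)*(g + 1)*(g^3 - 7*g^2 + 7*g + 15) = (g - 4)*(g - 3)^2*(g + 1)*(g^2 - 4*g - 5) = (g - 5)*(g - 4)*(g - 3)^2*(g + 1)*(g + 1)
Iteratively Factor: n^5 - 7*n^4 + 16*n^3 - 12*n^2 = (n - 2)*(n^4 - 5*n^3 + 6*n^2) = (n - 2)^2*(n^3 - 3*n^2) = (n - 3)*(n - 2)^2*(n^2) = n*(n - 3)*(n - 2)^2*(n)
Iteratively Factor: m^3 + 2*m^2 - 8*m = (m + 4)*(m^2 - 2*m) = (m - 2)*(m + 4)*(m)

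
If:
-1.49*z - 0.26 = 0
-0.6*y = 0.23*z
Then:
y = 0.07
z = -0.17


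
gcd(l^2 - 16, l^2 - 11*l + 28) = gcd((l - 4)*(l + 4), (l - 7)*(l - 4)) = l - 4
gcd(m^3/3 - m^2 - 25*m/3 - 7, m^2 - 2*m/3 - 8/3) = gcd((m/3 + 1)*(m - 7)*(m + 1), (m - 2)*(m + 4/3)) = 1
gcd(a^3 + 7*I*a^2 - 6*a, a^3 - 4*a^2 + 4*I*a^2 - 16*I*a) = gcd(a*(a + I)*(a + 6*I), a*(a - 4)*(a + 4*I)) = a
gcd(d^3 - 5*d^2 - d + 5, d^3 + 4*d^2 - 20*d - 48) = 1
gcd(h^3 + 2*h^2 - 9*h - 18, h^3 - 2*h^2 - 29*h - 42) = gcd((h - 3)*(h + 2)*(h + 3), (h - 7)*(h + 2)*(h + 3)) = h^2 + 5*h + 6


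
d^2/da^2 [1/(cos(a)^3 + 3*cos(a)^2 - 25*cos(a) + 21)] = ((-97*cos(a) + 24*cos(2*a) + 9*cos(3*a))*(cos(a)^3 + 3*cos(a)^2 - 25*cos(a) + 21)/4 + 2*(3*cos(a)^2 + 6*cos(a) - 25)^2*sin(a)^2)/(cos(a)^3 + 3*cos(a)^2 - 25*cos(a) + 21)^3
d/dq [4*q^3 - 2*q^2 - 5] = 4*q*(3*q - 1)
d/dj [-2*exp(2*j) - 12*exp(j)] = 4*(-exp(j) - 3)*exp(j)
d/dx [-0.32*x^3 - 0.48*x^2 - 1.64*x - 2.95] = -0.96*x^2 - 0.96*x - 1.64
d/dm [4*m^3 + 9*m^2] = 6*m*(2*m + 3)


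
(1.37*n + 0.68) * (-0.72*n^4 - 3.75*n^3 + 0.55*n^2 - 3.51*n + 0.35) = -0.9864*n^5 - 5.6271*n^4 - 1.7965*n^3 - 4.4347*n^2 - 1.9073*n + 0.238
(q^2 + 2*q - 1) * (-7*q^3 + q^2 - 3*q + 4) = -7*q^5 - 13*q^4 + 6*q^3 - 3*q^2 + 11*q - 4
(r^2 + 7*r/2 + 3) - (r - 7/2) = r^2 + 5*r/2 + 13/2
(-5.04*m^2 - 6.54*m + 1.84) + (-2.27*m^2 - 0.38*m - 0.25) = -7.31*m^2 - 6.92*m + 1.59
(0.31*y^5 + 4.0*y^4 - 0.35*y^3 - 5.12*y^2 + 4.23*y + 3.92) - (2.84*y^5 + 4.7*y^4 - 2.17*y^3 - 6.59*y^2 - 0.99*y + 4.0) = -2.53*y^5 - 0.7*y^4 + 1.82*y^3 + 1.47*y^2 + 5.22*y - 0.0800000000000001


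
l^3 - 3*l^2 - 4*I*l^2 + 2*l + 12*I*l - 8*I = (l - 2)*(l - 1)*(l - 4*I)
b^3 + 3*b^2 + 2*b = b*(b + 1)*(b + 2)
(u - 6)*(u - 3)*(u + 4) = u^3 - 5*u^2 - 18*u + 72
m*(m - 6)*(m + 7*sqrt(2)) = m^3 - 6*m^2 + 7*sqrt(2)*m^2 - 42*sqrt(2)*m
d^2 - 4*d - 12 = (d - 6)*(d + 2)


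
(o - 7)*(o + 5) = o^2 - 2*o - 35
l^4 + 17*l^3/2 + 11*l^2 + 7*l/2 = l*(l + 1/2)*(l + 1)*(l + 7)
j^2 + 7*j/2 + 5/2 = (j + 1)*(j + 5/2)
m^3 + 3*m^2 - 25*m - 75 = (m - 5)*(m + 3)*(m + 5)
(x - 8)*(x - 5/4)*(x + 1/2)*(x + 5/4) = x^4 - 15*x^3/2 - 89*x^2/16 + 375*x/32 + 25/4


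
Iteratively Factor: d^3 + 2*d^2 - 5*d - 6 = (d + 3)*(d^2 - d - 2) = (d - 2)*(d + 3)*(d + 1)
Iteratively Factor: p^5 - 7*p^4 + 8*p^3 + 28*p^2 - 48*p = (p + 2)*(p^4 - 9*p^3 + 26*p^2 - 24*p) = (p - 3)*(p + 2)*(p^3 - 6*p^2 + 8*p) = (p - 3)*(p - 2)*(p + 2)*(p^2 - 4*p) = (p - 4)*(p - 3)*(p - 2)*(p + 2)*(p)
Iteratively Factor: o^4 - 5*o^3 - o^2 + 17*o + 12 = (o - 3)*(o^3 - 2*o^2 - 7*o - 4) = (o - 3)*(o + 1)*(o^2 - 3*o - 4) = (o - 3)*(o + 1)^2*(o - 4)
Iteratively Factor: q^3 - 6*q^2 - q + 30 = (q - 5)*(q^2 - q - 6) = (q - 5)*(q + 2)*(q - 3)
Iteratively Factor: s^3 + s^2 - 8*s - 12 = (s + 2)*(s^2 - s - 6) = (s + 2)^2*(s - 3)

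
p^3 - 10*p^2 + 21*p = p*(p - 7)*(p - 3)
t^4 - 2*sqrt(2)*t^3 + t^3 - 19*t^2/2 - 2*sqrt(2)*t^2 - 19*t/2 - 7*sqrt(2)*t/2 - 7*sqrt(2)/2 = (t + 1)*(t - 7*sqrt(2)/2)*(t + sqrt(2)/2)*(t + sqrt(2))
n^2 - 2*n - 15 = (n - 5)*(n + 3)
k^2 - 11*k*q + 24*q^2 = (k - 8*q)*(k - 3*q)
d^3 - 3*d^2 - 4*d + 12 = (d - 3)*(d - 2)*(d + 2)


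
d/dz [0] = 0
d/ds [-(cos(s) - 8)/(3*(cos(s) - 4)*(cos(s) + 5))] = (sin(s)^2 + 16*cos(s) - 13)*sin(s)/(3*(cos(s) - 4)^2*(cos(s) + 5)^2)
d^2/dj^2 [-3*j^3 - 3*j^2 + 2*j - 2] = -18*j - 6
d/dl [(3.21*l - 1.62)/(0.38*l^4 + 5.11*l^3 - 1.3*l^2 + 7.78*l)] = (-3.6594*l^4 - 30.3438*l^3 + 29.0076*l^2 - 4.212*l + 12.6036)/(l^2*(0.1444*l^6 + 3.8836*l^5 + 25.1241*l^4 - 7.3732*l^3 + 81.2016*l^2 - 20.228*l + 60.5284))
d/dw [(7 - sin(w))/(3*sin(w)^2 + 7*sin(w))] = (3*cos(w) - 42/tan(w) - 49*cos(w)/sin(w)^2)/(3*sin(w) + 7)^2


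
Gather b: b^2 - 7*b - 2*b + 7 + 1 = b^2 - 9*b + 8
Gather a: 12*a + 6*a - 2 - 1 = 18*a - 3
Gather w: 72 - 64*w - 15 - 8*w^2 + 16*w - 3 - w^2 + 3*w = -9*w^2 - 45*w + 54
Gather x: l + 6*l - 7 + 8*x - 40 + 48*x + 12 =7*l + 56*x - 35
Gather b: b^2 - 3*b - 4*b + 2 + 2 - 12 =b^2 - 7*b - 8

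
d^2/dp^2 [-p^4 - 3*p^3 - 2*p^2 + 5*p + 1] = -12*p^2 - 18*p - 4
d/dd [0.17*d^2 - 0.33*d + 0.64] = 0.34*d - 0.33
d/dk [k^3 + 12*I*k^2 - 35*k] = 3*k^2 + 24*I*k - 35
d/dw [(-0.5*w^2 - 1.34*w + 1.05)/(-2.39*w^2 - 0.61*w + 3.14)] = (-2.8976*w^2 + 1.879*w - 3.5671)/(5.7121*w^4 + 2.9158*w^3 - 14.6371*w^2 - 3.8308*w + 9.8596)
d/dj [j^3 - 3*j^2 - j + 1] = 3*j^2 - 6*j - 1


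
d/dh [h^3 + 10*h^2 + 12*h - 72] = 3*h^2 + 20*h + 12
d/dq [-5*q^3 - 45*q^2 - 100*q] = -15*q^2 - 90*q - 100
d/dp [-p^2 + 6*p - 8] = 6 - 2*p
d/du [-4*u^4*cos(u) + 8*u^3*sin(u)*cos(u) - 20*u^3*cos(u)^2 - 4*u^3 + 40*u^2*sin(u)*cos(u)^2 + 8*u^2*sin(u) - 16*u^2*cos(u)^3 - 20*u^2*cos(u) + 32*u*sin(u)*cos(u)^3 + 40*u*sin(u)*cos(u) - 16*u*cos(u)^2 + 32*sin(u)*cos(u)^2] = 4*u^4*sin(u) + 20*u^3*sin(2*u) - 16*u^3*cos(u) + 8*u^3*cos(2*u) + 32*u^2*sin(u) + 12*u^2*sin(2*u) + 12*u^2*sin(3*u) + 18*u^2*cos(u) - 30*u^2*cos(2*u) + 30*u^2*cos(3*u) - 42*u^2 + 36*u*sin(u) + 16*u*sin(2*u) + 20*u*sin(3*u) - 64*u*cos(u) + 32*u*cos(2*u)^2 + 56*u*cos(2*u) - 8*u*cos(3*u) - 16*u + 28*sin(2*u) + 4*sin(4*u) + 8*cos(u) - 8*cos(2*u) + 24*cos(3*u) - 8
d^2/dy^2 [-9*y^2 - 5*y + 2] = -18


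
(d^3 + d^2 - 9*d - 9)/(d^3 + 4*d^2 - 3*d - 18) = (d^2 - 2*d - 3)/(d^2 + d - 6)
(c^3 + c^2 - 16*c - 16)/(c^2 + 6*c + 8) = (c^2 - 3*c - 4)/(c + 2)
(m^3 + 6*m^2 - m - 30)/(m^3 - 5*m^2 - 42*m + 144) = (m^3 + 6*m^2 - m - 30)/(m^3 - 5*m^2 - 42*m + 144)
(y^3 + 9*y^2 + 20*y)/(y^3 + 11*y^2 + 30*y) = (y + 4)/(y + 6)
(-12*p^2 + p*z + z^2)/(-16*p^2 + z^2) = (-3*p + z)/(-4*p + z)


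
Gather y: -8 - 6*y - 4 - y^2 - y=-y^2 - 7*y - 12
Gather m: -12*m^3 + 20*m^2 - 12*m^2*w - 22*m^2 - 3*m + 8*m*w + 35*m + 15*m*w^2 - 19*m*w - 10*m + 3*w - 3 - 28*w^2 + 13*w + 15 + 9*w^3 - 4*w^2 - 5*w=-12*m^3 + m^2*(-12*w - 2) + m*(15*w^2 - 11*w + 22) + 9*w^3 - 32*w^2 + 11*w + 12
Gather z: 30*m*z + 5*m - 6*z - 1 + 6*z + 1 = 30*m*z + 5*m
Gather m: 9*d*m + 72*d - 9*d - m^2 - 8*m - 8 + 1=63*d - m^2 + m*(9*d - 8) - 7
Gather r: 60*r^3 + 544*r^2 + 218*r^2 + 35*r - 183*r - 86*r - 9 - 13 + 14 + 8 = 60*r^3 + 762*r^2 - 234*r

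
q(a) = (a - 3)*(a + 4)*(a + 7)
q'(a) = (a - 3)*(a + 4) + (a - 3)*(a + 7) + (a + 4)*(a + 7)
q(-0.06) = -83.67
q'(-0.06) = -5.95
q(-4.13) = 2.66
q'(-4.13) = -19.91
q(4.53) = 150.48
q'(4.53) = 129.04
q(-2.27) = -43.12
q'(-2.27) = -25.86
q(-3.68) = -7.10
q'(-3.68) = -23.25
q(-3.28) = -16.82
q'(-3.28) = -25.20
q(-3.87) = -2.80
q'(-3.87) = -21.99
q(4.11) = 100.01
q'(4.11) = 111.44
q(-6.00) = 18.00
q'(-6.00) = 7.00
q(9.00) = 1248.00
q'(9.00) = 382.00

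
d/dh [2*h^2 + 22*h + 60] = 4*h + 22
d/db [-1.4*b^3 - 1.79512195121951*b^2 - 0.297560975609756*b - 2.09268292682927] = -4.2*b^2 - 3.59024390243902*b - 0.297560975609756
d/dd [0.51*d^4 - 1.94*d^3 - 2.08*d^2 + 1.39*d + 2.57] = 2.04*d^3 - 5.82*d^2 - 4.16*d + 1.39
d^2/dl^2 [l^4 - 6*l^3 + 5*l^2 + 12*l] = 12*l^2 - 36*l + 10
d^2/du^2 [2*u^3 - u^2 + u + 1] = 12*u - 2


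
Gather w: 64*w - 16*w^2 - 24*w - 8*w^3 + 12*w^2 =-8*w^3 - 4*w^2 + 40*w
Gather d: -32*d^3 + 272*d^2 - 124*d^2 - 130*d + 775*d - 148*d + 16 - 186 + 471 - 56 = -32*d^3 + 148*d^2 + 497*d + 245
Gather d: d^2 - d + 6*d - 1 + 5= d^2 + 5*d + 4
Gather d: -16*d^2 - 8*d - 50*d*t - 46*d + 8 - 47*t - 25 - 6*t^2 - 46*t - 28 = -16*d^2 + d*(-50*t - 54) - 6*t^2 - 93*t - 45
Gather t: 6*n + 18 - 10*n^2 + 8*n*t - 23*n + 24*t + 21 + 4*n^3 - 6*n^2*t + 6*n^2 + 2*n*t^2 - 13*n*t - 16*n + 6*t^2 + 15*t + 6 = 4*n^3 - 4*n^2 - 33*n + t^2*(2*n + 6) + t*(-6*n^2 - 5*n + 39) + 45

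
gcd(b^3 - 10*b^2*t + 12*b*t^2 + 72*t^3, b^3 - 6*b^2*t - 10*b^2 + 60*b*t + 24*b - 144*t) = -b + 6*t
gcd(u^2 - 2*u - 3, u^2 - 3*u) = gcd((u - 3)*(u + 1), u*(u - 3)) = u - 3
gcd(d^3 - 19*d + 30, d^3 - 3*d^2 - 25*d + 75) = d^2 + 2*d - 15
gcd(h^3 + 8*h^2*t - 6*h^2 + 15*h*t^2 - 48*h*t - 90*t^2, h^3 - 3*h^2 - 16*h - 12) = h - 6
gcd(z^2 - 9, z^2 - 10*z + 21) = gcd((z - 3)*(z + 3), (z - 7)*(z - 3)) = z - 3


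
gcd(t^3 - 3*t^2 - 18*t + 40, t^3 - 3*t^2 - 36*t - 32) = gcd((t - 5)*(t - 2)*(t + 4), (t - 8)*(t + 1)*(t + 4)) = t + 4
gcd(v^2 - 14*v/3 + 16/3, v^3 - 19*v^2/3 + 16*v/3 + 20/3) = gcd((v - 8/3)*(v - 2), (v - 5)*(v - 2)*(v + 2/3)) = v - 2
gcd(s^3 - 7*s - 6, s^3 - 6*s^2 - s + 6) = s + 1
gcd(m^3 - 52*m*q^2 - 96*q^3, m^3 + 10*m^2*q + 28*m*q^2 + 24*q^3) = m^2 + 8*m*q + 12*q^2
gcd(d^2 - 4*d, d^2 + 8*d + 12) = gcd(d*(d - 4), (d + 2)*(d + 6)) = 1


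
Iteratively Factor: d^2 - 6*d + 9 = (d - 3)*(d - 3)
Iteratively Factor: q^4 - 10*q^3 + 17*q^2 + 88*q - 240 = (q - 4)*(q^3 - 6*q^2 - 7*q + 60) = (q - 4)^2*(q^2 - 2*q - 15) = (q - 4)^2*(q + 3)*(q - 5)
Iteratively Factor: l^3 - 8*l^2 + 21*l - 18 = (l - 3)*(l^2 - 5*l + 6) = (l - 3)^2*(l - 2)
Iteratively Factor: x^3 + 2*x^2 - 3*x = (x)*(x^2 + 2*x - 3) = x*(x - 1)*(x + 3)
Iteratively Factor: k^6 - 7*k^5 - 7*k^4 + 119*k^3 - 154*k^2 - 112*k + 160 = (k + 1)*(k^5 - 8*k^4 + k^3 + 118*k^2 - 272*k + 160) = (k - 4)*(k + 1)*(k^4 - 4*k^3 - 15*k^2 + 58*k - 40) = (k - 4)*(k - 1)*(k + 1)*(k^3 - 3*k^2 - 18*k + 40) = (k - 4)*(k - 1)*(k + 1)*(k + 4)*(k^2 - 7*k + 10) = (k - 5)*(k - 4)*(k - 1)*(k + 1)*(k + 4)*(k - 2)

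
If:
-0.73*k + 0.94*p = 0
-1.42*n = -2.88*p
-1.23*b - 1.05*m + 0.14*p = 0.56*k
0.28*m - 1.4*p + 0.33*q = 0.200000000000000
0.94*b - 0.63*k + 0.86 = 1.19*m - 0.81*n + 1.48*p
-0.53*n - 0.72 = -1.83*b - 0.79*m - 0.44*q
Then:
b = -0.38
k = 2.20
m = -0.50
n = 3.46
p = 1.71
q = 8.27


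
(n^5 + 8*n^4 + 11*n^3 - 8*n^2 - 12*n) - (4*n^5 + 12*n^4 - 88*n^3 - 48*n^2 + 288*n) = -3*n^5 - 4*n^4 + 99*n^3 + 40*n^2 - 300*n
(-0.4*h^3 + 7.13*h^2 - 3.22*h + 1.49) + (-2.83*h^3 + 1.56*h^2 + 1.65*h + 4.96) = -3.23*h^3 + 8.69*h^2 - 1.57*h + 6.45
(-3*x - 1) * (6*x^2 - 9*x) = -18*x^3 + 21*x^2 + 9*x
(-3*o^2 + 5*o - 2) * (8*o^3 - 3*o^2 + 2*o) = -24*o^5 + 49*o^4 - 37*o^3 + 16*o^2 - 4*o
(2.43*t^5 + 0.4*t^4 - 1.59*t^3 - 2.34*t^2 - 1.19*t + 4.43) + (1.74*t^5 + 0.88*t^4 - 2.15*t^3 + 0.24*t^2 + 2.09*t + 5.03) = 4.17*t^5 + 1.28*t^4 - 3.74*t^3 - 2.1*t^2 + 0.9*t + 9.46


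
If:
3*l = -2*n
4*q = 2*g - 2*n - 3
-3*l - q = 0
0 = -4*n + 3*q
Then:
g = 3/2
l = 0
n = 0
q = 0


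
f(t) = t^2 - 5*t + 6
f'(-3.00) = -11.00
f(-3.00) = 30.00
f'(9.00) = 13.00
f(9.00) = 42.00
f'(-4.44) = -13.88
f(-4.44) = 47.91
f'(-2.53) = -10.06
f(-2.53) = 25.05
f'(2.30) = -0.40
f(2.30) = -0.21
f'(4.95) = 4.90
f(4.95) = 5.75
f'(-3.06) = -11.12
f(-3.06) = 30.66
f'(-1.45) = -7.90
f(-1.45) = 15.35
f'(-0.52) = -6.04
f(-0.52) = 8.87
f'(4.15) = 3.30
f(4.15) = 2.47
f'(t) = 2*t - 5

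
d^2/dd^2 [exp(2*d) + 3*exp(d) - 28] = (4*exp(d) + 3)*exp(d)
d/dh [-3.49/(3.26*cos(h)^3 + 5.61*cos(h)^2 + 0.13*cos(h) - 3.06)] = (34.1322*sin(h)^2 - 39.1578*cos(h) - 34.5859)*sin(h)/(3.26*cos(h)^3 + 5.61*cos(h)^2 + 0.13*cos(h) - 3.06)^2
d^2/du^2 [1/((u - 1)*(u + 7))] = 2*((u - 1)^2 + (u - 1)*(u + 7) + (u + 7)^2)/((u - 1)^3*(u + 7)^3)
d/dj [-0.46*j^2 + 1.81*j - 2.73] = 1.81 - 0.92*j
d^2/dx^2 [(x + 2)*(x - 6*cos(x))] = 2*(3*x + 6)*cos(x) + 12*sin(x) + 2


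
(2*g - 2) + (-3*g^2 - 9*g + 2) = -3*g^2 - 7*g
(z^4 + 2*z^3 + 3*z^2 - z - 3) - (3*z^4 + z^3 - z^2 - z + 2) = -2*z^4 + z^3 + 4*z^2 - 5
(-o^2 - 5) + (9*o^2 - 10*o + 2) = 8*o^2 - 10*o - 3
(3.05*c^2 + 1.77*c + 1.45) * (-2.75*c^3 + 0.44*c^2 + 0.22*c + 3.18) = -8.3875*c^5 - 3.5255*c^4 - 2.5377*c^3 + 10.7264*c^2 + 5.9476*c + 4.611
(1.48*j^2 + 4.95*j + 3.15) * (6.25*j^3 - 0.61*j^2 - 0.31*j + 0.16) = 9.25*j^5 + 30.0347*j^4 + 16.2092*j^3 - 3.2192*j^2 - 0.1845*j + 0.504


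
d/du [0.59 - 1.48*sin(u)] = -1.48*cos(u)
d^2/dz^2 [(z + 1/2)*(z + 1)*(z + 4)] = 6*z + 11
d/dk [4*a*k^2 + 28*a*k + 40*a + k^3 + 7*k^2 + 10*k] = 8*a*k + 28*a + 3*k^2 + 14*k + 10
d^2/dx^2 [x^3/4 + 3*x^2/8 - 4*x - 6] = 3*x/2 + 3/4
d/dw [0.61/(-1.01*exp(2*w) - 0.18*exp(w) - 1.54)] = (1.2322*exp(w) + 0.1098)*exp(w)/(1.01*exp(2*w) + 0.18*exp(w) + 1.54)^2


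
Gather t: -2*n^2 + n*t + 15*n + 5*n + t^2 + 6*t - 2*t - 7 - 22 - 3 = -2*n^2 + 20*n + t^2 + t*(n + 4) - 32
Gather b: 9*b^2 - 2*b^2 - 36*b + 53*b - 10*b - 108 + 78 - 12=7*b^2 + 7*b - 42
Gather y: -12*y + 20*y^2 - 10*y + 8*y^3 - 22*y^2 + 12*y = 8*y^3 - 2*y^2 - 10*y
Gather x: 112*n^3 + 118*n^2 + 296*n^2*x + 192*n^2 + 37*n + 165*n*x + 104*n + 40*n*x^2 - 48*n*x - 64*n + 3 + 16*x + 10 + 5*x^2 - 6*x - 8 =112*n^3 + 310*n^2 + 77*n + x^2*(40*n + 5) + x*(296*n^2 + 117*n + 10) + 5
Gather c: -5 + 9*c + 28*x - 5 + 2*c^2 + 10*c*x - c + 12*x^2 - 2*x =2*c^2 + c*(10*x + 8) + 12*x^2 + 26*x - 10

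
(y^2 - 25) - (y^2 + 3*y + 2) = -3*y - 27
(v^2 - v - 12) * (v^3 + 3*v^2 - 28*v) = v^5 + 2*v^4 - 43*v^3 - 8*v^2 + 336*v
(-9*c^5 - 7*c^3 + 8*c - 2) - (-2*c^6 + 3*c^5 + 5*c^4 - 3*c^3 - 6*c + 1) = 2*c^6 - 12*c^5 - 5*c^4 - 4*c^3 + 14*c - 3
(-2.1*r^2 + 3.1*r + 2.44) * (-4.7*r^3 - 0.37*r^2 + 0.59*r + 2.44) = 9.87*r^5 - 13.793*r^4 - 13.854*r^3 - 4.1978*r^2 + 9.0036*r + 5.9536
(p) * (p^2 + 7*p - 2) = p^3 + 7*p^2 - 2*p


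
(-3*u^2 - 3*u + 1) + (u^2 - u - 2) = -2*u^2 - 4*u - 1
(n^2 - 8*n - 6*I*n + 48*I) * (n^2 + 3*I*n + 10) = n^4 - 8*n^3 - 3*I*n^3 + 28*n^2 + 24*I*n^2 - 224*n - 60*I*n + 480*I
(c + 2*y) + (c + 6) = 2*c + 2*y + 6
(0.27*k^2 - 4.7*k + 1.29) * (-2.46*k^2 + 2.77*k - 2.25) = -0.6642*k^4 + 12.3099*k^3 - 16.7999*k^2 + 14.1483*k - 2.9025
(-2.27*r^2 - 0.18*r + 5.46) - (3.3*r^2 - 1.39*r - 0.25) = -5.57*r^2 + 1.21*r + 5.71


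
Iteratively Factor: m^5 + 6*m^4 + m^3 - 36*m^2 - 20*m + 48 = (m + 3)*(m^4 + 3*m^3 - 8*m^2 - 12*m + 16) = (m + 2)*(m + 3)*(m^3 + m^2 - 10*m + 8) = (m - 2)*(m + 2)*(m + 3)*(m^2 + 3*m - 4) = (m - 2)*(m - 1)*(m + 2)*(m + 3)*(m + 4)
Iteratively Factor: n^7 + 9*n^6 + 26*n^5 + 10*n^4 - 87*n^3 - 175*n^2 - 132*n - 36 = (n + 3)*(n^6 + 6*n^5 + 8*n^4 - 14*n^3 - 45*n^2 - 40*n - 12) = (n + 1)*(n + 3)*(n^5 + 5*n^4 + 3*n^3 - 17*n^2 - 28*n - 12) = (n + 1)*(n + 2)*(n + 3)*(n^4 + 3*n^3 - 3*n^2 - 11*n - 6) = (n - 2)*(n + 1)*(n + 2)*(n + 3)*(n^3 + 5*n^2 + 7*n + 3) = (n - 2)*(n + 1)*(n + 2)*(n + 3)^2*(n^2 + 2*n + 1) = (n - 2)*(n + 1)^2*(n + 2)*(n + 3)^2*(n + 1)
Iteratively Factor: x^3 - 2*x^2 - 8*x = (x + 2)*(x^2 - 4*x) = (x - 4)*(x + 2)*(x)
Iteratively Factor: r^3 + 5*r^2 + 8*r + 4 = (r + 2)*(r^2 + 3*r + 2) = (r + 1)*(r + 2)*(r + 2)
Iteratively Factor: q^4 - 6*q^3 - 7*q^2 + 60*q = (q + 3)*(q^3 - 9*q^2 + 20*q) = (q - 4)*(q + 3)*(q^2 - 5*q) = q*(q - 4)*(q + 3)*(q - 5)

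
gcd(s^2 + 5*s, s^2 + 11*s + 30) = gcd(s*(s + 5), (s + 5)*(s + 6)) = s + 5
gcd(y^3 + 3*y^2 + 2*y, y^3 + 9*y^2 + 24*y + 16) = y + 1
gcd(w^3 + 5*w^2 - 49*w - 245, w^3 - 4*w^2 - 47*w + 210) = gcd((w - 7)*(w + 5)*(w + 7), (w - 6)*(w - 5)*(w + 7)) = w + 7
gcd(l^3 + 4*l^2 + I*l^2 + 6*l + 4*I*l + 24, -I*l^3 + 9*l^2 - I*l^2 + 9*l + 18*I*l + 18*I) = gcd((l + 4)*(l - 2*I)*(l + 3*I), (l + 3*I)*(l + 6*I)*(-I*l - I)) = l + 3*I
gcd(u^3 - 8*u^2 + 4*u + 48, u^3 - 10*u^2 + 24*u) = u^2 - 10*u + 24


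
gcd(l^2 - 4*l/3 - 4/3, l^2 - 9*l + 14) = l - 2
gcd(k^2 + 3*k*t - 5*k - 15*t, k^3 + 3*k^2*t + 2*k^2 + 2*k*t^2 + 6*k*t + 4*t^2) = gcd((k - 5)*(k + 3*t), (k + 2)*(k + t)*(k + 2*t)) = 1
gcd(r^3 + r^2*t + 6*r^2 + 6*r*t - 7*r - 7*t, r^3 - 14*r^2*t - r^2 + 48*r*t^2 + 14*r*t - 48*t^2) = r - 1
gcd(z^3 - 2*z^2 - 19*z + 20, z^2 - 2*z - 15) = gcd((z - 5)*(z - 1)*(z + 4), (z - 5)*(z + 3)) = z - 5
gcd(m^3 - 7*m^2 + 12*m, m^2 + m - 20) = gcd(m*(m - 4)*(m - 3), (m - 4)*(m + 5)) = m - 4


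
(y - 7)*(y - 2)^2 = y^3 - 11*y^2 + 32*y - 28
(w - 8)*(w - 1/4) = w^2 - 33*w/4 + 2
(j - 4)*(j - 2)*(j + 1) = j^3 - 5*j^2 + 2*j + 8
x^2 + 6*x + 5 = (x + 1)*(x + 5)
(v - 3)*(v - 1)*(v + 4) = v^3 - 13*v + 12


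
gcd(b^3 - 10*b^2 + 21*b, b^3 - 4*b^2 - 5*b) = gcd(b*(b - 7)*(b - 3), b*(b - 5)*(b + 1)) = b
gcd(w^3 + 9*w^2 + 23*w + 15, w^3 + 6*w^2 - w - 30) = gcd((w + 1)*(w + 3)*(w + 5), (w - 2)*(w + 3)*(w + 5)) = w^2 + 8*w + 15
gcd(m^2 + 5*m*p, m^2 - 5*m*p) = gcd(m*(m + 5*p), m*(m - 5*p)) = m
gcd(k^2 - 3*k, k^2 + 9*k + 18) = 1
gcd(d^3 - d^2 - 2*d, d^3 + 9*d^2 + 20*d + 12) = d + 1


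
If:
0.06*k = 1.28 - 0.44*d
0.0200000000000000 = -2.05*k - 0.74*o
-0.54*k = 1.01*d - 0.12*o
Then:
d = 3.46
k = -4.00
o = 11.06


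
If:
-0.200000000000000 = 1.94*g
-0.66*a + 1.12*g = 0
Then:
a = -0.17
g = -0.10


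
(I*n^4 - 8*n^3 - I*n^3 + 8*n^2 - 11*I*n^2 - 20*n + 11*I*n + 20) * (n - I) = I*n^5 - 7*n^4 - I*n^4 + 7*n^3 - 3*I*n^3 - 31*n^2 + 3*I*n^2 + 31*n + 20*I*n - 20*I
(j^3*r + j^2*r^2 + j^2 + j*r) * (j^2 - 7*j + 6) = j^5*r + j^4*r^2 - 7*j^4*r + j^4 - 7*j^3*r^2 + 7*j^3*r - 7*j^3 + 6*j^2*r^2 - 7*j^2*r + 6*j^2 + 6*j*r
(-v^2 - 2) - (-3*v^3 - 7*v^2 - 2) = 3*v^3 + 6*v^2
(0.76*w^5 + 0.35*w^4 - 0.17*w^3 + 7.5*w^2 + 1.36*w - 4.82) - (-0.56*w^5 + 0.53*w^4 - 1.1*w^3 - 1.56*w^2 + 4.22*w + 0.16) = 1.32*w^5 - 0.18*w^4 + 0.93*w^3 + 9.06*w^2 - 2.86*w - 4.98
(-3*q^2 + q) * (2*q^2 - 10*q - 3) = -6*q^4 + 32*q^3 - q^2 - 3*q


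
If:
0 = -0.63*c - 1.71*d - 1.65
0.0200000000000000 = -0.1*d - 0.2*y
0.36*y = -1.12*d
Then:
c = -2.72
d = 0.04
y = -0.12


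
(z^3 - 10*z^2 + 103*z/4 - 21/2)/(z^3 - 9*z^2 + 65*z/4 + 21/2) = (2*z - 1)/(2*z + 1)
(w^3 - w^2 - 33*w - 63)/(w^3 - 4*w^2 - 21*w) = (w + 3)/w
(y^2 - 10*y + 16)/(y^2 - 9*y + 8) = (y - 2)/(y - 1)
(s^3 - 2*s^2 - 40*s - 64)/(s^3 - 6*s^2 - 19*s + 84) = (s^2 - 6*s - 16)/(s^2 - 10*s + 21)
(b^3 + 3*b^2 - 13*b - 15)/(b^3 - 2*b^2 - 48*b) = (-b^3 - 3*b^2 + 13*b + 15)/(b*(-b^2 + 2*b + 48))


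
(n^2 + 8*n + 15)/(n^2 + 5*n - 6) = (n^2 + 8*n + 15)/(n^2 + 5*n - 6)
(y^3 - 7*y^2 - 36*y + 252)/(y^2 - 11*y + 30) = (y^2 - y - 42)/(y - 5)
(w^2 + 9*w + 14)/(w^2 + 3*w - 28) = (w + 2)/(w - 4)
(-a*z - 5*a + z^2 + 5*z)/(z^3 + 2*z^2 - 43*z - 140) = (-a + z)/(z^2 - 3*z - 28)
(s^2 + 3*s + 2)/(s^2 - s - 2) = (s + 2)/(s - 2)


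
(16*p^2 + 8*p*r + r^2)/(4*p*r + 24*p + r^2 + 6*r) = (4*p + r)/(r + 6)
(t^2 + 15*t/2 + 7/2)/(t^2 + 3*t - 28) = (t + 1/2)/(t - 4)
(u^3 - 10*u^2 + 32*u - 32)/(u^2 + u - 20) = (u^2 - 6*u + 8)/(u + 5)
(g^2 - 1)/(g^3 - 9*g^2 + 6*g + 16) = (g - 1)/(g^2 - 10*g + 16)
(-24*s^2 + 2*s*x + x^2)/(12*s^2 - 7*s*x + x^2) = (6*s + x)/(-3*s + x)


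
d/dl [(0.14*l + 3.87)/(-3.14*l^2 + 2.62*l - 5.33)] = (0.4396*l^2 + 24.3036*l - 10.8856)/(9.8596*l^4 - 16.4536*l^3 + 40.3368*l^2 - 27.9292*l + 28.4089)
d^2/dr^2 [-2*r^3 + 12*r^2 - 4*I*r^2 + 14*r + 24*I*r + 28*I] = -12*r + 24 - 8*I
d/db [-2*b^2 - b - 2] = -4*b - 1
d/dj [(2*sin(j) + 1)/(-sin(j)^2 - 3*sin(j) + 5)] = (2*sin(j) - cos(2*j) + 14)*cos(j)/(sin(j)^2 + 3*sin(j) - 5)^2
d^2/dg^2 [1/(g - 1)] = 2/(g - 1)^3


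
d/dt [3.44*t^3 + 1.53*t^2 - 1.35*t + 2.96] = 10.32*t^2 + 3.06*t - 1.35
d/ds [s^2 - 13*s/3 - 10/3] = 2*s - 13/3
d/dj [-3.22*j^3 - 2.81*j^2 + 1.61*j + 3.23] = -9.66*j^2 - 5.62*j + 1.61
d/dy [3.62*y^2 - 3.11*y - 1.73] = 7.24*y - 3.11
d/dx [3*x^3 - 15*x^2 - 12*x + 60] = 9*x^2 - 30*x - 12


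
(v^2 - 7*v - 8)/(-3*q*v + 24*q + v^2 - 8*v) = (-v - 1)/(3*q - v)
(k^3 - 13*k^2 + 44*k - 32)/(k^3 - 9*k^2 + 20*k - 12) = (k^2 - 12*k + 32)/(k^2 - 8*k + 12)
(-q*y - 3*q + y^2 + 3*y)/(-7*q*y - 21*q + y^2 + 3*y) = (-q + y)/(-7*q + y)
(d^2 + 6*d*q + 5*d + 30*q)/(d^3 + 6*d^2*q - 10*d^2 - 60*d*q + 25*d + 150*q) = (d + 5)/(d^2 - 10*d + 25)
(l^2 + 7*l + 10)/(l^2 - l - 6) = (l + 5)/(l - 3)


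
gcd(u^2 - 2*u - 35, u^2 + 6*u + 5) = u + 5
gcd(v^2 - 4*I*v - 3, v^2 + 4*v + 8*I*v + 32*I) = 1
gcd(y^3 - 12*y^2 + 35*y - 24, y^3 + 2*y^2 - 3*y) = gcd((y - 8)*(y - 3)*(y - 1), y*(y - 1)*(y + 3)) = y - 1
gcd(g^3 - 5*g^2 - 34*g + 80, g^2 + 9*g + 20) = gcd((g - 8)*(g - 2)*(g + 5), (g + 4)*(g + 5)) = g + 5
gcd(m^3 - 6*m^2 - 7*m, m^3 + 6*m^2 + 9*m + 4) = m + 1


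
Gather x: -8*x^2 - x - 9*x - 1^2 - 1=-8*x^2 - 10*x - 2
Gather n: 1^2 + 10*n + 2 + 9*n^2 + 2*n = 9*n^2 + 12*n + 3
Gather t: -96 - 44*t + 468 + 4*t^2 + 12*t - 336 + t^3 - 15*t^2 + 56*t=t^3 - 11*t^2 + 24*t + 36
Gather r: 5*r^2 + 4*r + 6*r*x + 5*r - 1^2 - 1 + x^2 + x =5*r^2 + r*(6*x + 9) + x^2 + x - 2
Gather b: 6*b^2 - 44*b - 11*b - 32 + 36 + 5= 6*b^2 - 55*b + 9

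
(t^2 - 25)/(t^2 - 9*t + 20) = (t + 5)/(t - 4)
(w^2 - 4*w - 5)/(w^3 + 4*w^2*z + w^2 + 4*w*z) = (w - 5)/(w*(w + 4*z))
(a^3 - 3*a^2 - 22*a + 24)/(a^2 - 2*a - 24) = a - 1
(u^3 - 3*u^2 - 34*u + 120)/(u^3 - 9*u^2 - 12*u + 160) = (u^2 + 2*u - 24)/(u^2 - 4*u - 32)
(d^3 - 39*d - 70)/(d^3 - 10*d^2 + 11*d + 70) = (d + 5)/(d - 5)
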